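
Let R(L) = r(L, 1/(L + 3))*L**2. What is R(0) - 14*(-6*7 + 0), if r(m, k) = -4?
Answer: 588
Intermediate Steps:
R(L) = -4*L**2
R(0) - 14*(-6*7 + 0) = -4*0**2 - 14*(-6*7 + 0) = -4*0 - 14*(-42 + 0) = 0 - 14*(-42) = 0 + 588 = 588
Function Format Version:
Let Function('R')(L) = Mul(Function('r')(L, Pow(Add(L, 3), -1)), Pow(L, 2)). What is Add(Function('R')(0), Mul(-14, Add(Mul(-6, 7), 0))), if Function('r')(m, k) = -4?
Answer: 588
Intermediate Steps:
Function('R')(L) = Mul(-4, Pow(L, 2))
Add(Function('R')(0), Mul(-14, Add(Mul(-6, 7), 0))) = Add(Mul(-4, Pow(0, 2)), Mul(-14, Add(Mul(-6, 7), 0))) = Add(Mul(-4, 0), Mul(-14, Add(-42, 0))) = Add(0, Mul(-14, -42)) = Add(0, 588) = 588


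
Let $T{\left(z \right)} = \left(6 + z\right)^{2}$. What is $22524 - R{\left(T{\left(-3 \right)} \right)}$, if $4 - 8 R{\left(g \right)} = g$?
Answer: $\frac{180197}{8} \approx 22525.0$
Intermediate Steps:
$R{\left(g \right)} = \frac{1}{2} - \frac{g}{8}$
$22524 - R{\left(T{\left(-3 \right)} \right)} = 22524 - \left(\frac{1}{2} - \frac{\left(6 - 3\right)^{2}}{8}\right) = 22524 - \left(\frac{1}{2} - \frac{3^{2}}{8}\right) = 22524 - \left(\frac{1}{2} - \frac{9}{8}\right) = 22524 - - \frac{5}{8} = 22524 + \frac{5}{8} = \frac{180197}{8}$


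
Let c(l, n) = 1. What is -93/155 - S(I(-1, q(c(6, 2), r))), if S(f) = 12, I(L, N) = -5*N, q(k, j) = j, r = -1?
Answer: -63/5 ≈ -12.600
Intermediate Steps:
-93/155 - S(I(-1, q(c(6, 2), r))) = -93/155 - 1*12 = -93*1/155 - 12 = -⅗ - 12 = -63/5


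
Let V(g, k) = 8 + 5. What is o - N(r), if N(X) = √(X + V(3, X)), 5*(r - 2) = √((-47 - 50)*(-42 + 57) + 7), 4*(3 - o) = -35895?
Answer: 35907/4 - √(375 + 10*I*√362)/5 ≈ 8972.8 - 0.954*I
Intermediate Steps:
o = 35907/4 (o = 3 - ¼*(-35895) = 3 + 35895/4 = 35907/4 ≈ 8976.8)
V(g, k) = 13
r = 2 + 2*I*√362/5 (r = 2 + √((-47 - 50)*(-42 + 57) + 7)/5 = 2 + √(-97*15 + 7)/5 = 2 + √(-1455 + 7)/5 = 2 + √(-1448)/5 = 2 + (2*I*√362)/5 = 2 + 2*I*√362/5 ≈ 2.0 + 7.6105*I)
N(X) = √(13 + X) (N(X) = √(X + 13) = √(13 + X))
o - N(r) = 35907/4 - √(13 + (2 + 2*I*√362/5)) = 35907/4 - √(15 + 2*I*√362/5)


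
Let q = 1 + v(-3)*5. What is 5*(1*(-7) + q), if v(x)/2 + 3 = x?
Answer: -330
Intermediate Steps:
v(x) = -6 + 2*x
q = -59 (q = 1 + (-6 + 2*(-3))*5 = 1 + (-6 - 6)*5 = 1 - 12*5 = 1 - 60 = -59)
5*(1*(-7) + q) = 5*(1*(-7) - 59) = 5*(-7 - 59) = 5*(-66) = -330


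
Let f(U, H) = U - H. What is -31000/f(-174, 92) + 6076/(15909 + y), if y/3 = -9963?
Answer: 53970473/464835 ≈ 116.11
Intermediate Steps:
y = -29889 (y = 3*(-9963) = -29889)
-31000/f(-174, 92) + 6076/(15909 + y) = -31000/(-174 - 1*92) + 6076/(15909 - 29889) = -31000/(-174 - 92) + 6076/(-13980) = -31000/(-266) + 6076*(-1/13980) = -31000*(-1/266) - 1519/3495 = 15500/133 - 1519/3495 = 53970473/464835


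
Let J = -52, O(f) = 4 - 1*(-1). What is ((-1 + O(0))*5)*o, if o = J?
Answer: -1040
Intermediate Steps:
O(f) = 5 (O(f) = 4 + 1 = 5)
o = -52
((-1 + O(0))*5)*o = ((-1 + 5)*5)*(-52) = (4*5)*(-52) = 20*(-52) = -1040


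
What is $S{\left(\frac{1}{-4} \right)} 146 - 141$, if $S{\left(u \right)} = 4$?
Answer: $443$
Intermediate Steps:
$S{\left(\frac{1}{-4} \right)} 146 - 141 = 4 \cdot 146 - 141 = 584 - 141 = 443$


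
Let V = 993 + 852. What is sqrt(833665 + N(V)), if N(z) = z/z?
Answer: sqrt(833666) ≈ 913.05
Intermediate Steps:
V = 1845
N(z) = 1
sqrt(833665 + N(V)) = sqrt(833665 + 1) = sqrt(833666)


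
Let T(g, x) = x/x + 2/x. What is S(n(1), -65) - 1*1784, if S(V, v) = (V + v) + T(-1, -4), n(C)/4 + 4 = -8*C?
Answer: -3793/2 ≈ -1896.5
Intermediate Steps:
T(g, x) = 1 + 2/x
n(C) = -16 - 32*C (n(C) = -16 + 4*(-8*C) = -16 - 32*C)
S(V, v) = ½ + V + v (S(V, v) = (V + v) + (2 - 4)/(-4) = (V + v) - ¼*(-2) = (V + v) + ½ = ½ + V + v)
S(n(1), -65) - 1*1784 = (½ + (-16 - 32*1) - 65) - 1*1784 = (½ + (-16 - 32) - 65) - 1784 = (½ - 48 - 65) - 1784 = -225/2 - 1784 = -3793/2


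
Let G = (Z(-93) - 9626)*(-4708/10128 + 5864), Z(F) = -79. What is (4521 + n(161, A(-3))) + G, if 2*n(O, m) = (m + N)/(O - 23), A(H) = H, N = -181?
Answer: -144073555571/2532 ≈ -5.6901e+7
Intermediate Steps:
G = -48028333685/844 (G = (-79 - 9626)*(-4708/10128 + 5864) = -9705*(-4708*1/10128 + 5864) = -9705*(-1177/2532 + 5864) = -9705*14846471/2532 = -48028333685/844 ≈ -5.6906e+7)
n(O, m) = (-181 + m)/(2*(-23 + O)) (n(O, m) = ((m - 181)/(O - 23))/2 = ((-181 + m)/(-23 + O))/2 = (-181 + m)/(2*(-23 + O)))
(4521 + n(161, A(-3))) + G = (4521 + (-181 - 3)/(2*(-23 + 161))) - 48028333685/844 = (4521 + (1/2)*(-184)/138) - 48028333685/844 = (4521 + (1/2)*(1/138)*(-184)) - 48028333685/844 = (4521 - 2/3) - 48028333685/844 = 13561/3 - 48028333685/844 = -144073555571/2532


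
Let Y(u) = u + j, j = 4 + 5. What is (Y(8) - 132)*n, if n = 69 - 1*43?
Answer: -2990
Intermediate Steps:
j = 9
Y(u) = 9 + u (Y(u) = u + 9 = 9 + u)
n = 26 (n = 69 - 43 = 26)
(Y(8) - 132)*n = ((9 + 8) - 132)*26 = (17 - 132)*26 = -115*26 = -2990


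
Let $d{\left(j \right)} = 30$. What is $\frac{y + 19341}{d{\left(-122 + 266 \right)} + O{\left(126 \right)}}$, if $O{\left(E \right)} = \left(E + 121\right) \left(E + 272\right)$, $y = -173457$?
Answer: $- \frac{38529}{24584} \approx -1.5672$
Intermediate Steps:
$O{\left(E \right)} = \left(121 + E\right) \left(272 + E\right)$
$\frac{y + 19341}{d{\left(-122 + 266 \right)} + O{\left(126 \right)}} = \frac{-173457 + 19341}{30 + \left(32912 + 126^{2} + 393 \cdot 126\right)} = - \frac{154116}{30 + \left(32912 + 15876 + 49518\right)} = - \frac{154116}{30 + 98306} = - \frac{154116}{98336} = \left(-154116\right) \frac{1}{98336} = - \frac{38529}{24584}$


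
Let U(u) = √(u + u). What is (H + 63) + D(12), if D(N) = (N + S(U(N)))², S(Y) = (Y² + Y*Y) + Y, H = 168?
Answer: 3855 + 240*√6 ≈ 4442.9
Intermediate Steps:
U(u) = √2*√u (U(u) = √(2*u) = √2*√u)
S(Y) = Y + 2*Y² (S(Y) = (Y² + Y²) + Y = 2*Y² + Y = Y + 2*Y²)
D(N) = (N + √2*√N*(1 + 2*√2*√N))² (D(N) = (N + (√2*√N)*(1 + 2*(√2*√N)))² = (N + (√2*√N)*(1 + 2*√2*√N))² = (N + √2*√N*(1 + 2*√2*√N))²)
(H + 63) + D(12) = (168 + 63) + (2*12 + 25*12² + 10*√2*12^(3/2)) = 231 + (24 + 25*144 + 10*√2*(24*√3)) = 231 + (24 + 3600 + 240*√6) = 231 + (3624 + 240*√6) = 3855 + 240*√6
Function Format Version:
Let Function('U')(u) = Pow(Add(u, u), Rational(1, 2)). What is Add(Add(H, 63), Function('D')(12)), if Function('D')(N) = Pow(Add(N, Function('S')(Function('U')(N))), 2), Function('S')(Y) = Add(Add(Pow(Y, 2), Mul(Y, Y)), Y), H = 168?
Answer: Add(3855, Mul(240, Pow(6, Rational(1, 2)))) ≈ 4442.9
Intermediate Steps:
Function('U')(u) = Mul(Pow(2, Rational(1, 2)), Pow(u, Rational(1, 2))) (Function('U')(u) = Pow(Mul(2, u), Rational(1, 2)) = Mul(Pow(2, Rational(1, 2)), Pow(u, Rational(1, 2))))
Function('S')(Y) = Add(Y, Mul(2, Pow(Y, 2))) (Function('S')(Y) = Add(Add(Pow(Y, 2), Pow(Y, 2)), Y) = Add(Mul(2, Pow(Y, 2)), Y) = Add(Y, Mul(2, Pow(Y, 2))))
Function('D')(N) = Pow(Add(N, Mul(Pow(2, Rational(1, 2)), Pow(N, Rational(1, 2)), Add(1, Mul(2, Pow(2, Rational(1, 2)), Pow(N, Rational(1, 2)))))), 2) (Function('D')(N) = Pow(Add(N, Mul(Mul(Pow(2, Rational(1, 2)), Pow(N, Rational(1, 2))), Add(1, Mul(2, Mul(Pow(2, Rational(1, 2)), Pow(N, Rational(1, 2))))))), 2) = Pow(Add(N, Mul(Mul(Pow(2, Rational(1, 2)), Pow(N, Rational(1, 2))), Add(1, Mul(2, Pow(2, Rational(1, 2)), Pow(N, Rational(1, 2)))))), 2) = Pow(Add(N, Mul(Pow(2, Rational(1, 2)), Pow(N, Rational(1, 2)), Add(1, Mul(2, Pow(2, Rational(1, 2)), Pow(N, Rational(1, 2)))))), 2))
Add(Add(H, 63), Function('D')(12)) = Add(Add(168, 63), Add(Mul(2, 12), Mul(25, Pow(12, 2)), Mul(10, Pow(2, Rational(1, 2)), Pow(12, Rational(3, 2))))) = Add(231, Add(24, Mul(25, 144), Mul(10, Pow(2, Rational(1, 2)), Mul(24, Pow(3, Rational(1, 2)))))) = Add(231, Add(24, 3600, Mul(240, Pow(6, Rational(1, 2))))) = Add(231, Add(3624, Mul(240, Pow(6, Rational(1, 2))))) = Add(3855, Mul(240, Pow(6, Rational(1, 2))))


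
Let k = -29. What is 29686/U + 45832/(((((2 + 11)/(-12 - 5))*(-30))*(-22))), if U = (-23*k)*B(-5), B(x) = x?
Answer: -142657556/1430715 ≈ -99.711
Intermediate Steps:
U = -3335 (U = -23*(-29)*(-5) = 667*(-5) = -3335)
29686/U + 45832/(((((2 + 11)/(-12 - 5))*(-30))*(-22))) = 29686/(-3335) + 45832/(((((2 + 11)/(-12 - 5))*(-30))*(-22))) = 29686*(-1/3335) + 45832/((((13/(-17))*(-30))*(-22))) = -29686/3335 + 45832/((((13*(-1/17))*(-30))*(-22))) = -29686/3335 + 45832/((-13/17*(-30)*(-22))) = -29686/3335 + 45832/(((390/17)*(-22))) = -29686/3335 + 45832/(-8580/17) = -29686/3335 + 45832*(-17/8580) = -29686/3335 - 194786/2145 = -142657556/1430715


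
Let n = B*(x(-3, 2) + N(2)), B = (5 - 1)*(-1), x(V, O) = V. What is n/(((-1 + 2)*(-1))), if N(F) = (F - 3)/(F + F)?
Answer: -13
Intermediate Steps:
N(F) = (-3 + F)/(2*F) (N(F) = (-3 + F)/((2*F)) = (-3 + F)*(1/(2*F)) = (-3 + F)/(2*F))
B = -4 (B = 4*(-1) = -4)
n = 13 (n = -4*(-3 + (½)*(-3 + 2)/2) = -4*(-3 + (½)*(½)*(-1)) = -4*(-3 - ¼) = -4*(-13/4) = 13)
n/(((-1 + 2)*(-1))) = 13/(((-1 + 2)*(-1))) = 13/((1*(-1))) = 13/(-1) = 13*(-1) = -13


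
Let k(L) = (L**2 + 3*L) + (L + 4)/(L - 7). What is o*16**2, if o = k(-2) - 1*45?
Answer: -108800/9 ≈ -12089.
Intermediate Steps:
k(L) = L**2 + 3*L + (4 + L)/(-7 + L) (k(L) = (L**2 + 3*L) + (4 + L)/(-7 + L) = L**2 + 3*L + (4 + L)/(-7 + L))
o = -425/9 (o = (4 + (-2)**3 - 20*(-2) - 4*(-2)**2)/(-7 - 2) - 1*45 = (4 - 8 + 40 - 4*4)/(-9) - 45 = -(4 - 8 + 40 - 16)/9 - 45 = -1/9*20 - 45 = -20/9 - 45 = -425/9 ≈ -47.222)
o*16**2 = -425/9*16**2 = -425/9*256 = -108800/9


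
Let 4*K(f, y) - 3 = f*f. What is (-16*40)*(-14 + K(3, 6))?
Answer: 7040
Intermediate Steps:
K(f, y) = ¾ + f²/4 (K(f, y) = ¾ + (f*f)/4 = ¾ + f²/4)
(-16*40)*(-14 + K(3, 6)) = (-16*40)*(-14 + (¾ + (¼)*3²)) = -640*(-14 + (¾ + (¼)*9)) = -640*(-14 + (¾ + 9/4)) = -640*(-14 + 3) = -640*(-11) = 7040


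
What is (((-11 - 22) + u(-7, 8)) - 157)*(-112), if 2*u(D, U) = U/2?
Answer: 21056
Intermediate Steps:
u(D, U) = U/4 (u(D, U) = (U/2)/2 = U/4)
(((-11 - 22) + u(-7, 8)) - 157)*(-112) = (((-11 - 22) + (¼)*8) - 157)*(-112) = ((-33 + 2) - 157)*(-112) = (-31 - 157)*(-112) = -188*(-112) = 21056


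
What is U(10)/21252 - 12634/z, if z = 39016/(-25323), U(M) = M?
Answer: 849896171153/103646004 ≈ 8200.0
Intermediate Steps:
z = -39016/25323 (z = 39016*(-1/25323) = -39016/25323 ≈ -1.5407)
U(10)/21252 - 12634/z = 10/21252 - 12634/(-39016/25323) = 10*(1/21252) - 12634*(-25323/39016) = 5/10626 + 159965391/19508 = 849896171153/103646004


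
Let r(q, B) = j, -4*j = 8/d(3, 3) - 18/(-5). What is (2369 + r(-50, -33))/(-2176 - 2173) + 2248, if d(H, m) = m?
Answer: 293225537/130470 ≈ 2247.5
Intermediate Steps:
j = -47/30 (j = -(8/3 - 18/(-5))/4 = -(8*(1/3) - 18*(-1/5))/4 = -(8/3 + 18/5)/4 = -1/4*94/15 = -47/30 ≈ -1.5667)
r(q, B) = -47/30
(2369 + r(-50, -33))/(-2176 - 2173) + 2248 = (2369 - 47/30)/(-2176 - 2173) + 2248 = (71023/30)/(-4349) + 2248 = (71023/30)*(-1/4349) + 2248 = -71023/130470 + 2248 = 293225537/130470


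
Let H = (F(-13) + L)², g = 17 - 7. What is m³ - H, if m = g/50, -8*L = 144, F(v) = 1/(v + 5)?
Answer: -2628061/8000 ≈ -328.51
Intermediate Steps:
g = 10
F(v) = 1/(5 + v)
L = -18 (L = -⅛*144 = -18)
m = ⅕ (m = 10/50 = 10*(1/50) = ⅕ ≈ 0.20000)
H = 21025/64 (H = (1/(5 - 13) - 18)² = (1/(-8) - 18)² = (-⅛ - 18)² = (-145/8)² = 21025/64 ≈ 328.52)
m³ - H = (⅕)³ - 1*21025/64 = 1/125 - 21025/64 = -2628061/8000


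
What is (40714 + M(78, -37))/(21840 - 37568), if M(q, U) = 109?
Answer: -40823/15728 ≈ -2.5956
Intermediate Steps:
(40714 + M(78, -37))/(21840 - 37568) = (40714 + 109)/(21840 - 37568) = 40823/(-15728) = 40823*(-1/15728) = -40823/15728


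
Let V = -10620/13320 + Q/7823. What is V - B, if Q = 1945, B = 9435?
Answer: -5462257997/578902 ≈ -9435.5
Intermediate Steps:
V = -317627/578902 (V = -10620/13320 + 1945/7823 = -10620*1/13320 + 1945*(1/7823) = -59/74 + 1945/7823 = -317627/578902 ≈ -0.54867)
V - B = -317627/578902 - 1*9435 = -317627/578902 - 9435 = -5462257997/578902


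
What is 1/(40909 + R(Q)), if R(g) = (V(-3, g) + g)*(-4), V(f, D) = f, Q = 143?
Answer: 1/40349 ≈ 2.4784e-5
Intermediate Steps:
R(g) = 12 - 4*g (R(g) = (-3 + g)*(-4) = 12 - 4*g)
1/(40909 + R(Q)) = 1/(40909 + (12 - 4*143)) = 1/(40909 + (12 - 572)) = 1/(40909 - 560) = 1/40349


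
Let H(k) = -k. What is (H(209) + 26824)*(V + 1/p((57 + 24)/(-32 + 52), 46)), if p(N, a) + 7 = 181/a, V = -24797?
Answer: -93057298145/141 ≈ -6.5998e+8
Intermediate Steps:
p(N, a) = -7 + 181/a
(H(209) + 26824)*(V + 1/p((57 + 24)/(-32 + 52), 46)) = (-1*209 + 26824)*(-24797 + 1/(-7 + 181/46)) = (-209 + 26824)*(-24797 + 1/(-7 + 181*(1/46))) = 26615*(-24797 + 1/(-7 + 181/46)) = 26615*(-24797 + 1/(-141/46)) = 26615*(-24797 - 46/141) = 26615*(-3496423/141) = -93057298145/141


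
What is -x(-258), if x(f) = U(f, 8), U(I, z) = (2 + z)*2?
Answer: -20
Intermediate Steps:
U(I, z) = 4 + 2*z
x(f) = 20 (x(f) = 4 + 2*8 = 4 + 16 = 20)
-x(-258) = -1*20 = -20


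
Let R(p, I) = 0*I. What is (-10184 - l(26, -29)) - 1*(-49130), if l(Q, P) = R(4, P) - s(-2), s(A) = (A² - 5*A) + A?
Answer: 38958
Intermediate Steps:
s(A) = A² - 4*A
R(p, I) = 0
l(Q, P) = -12 (l(Q, P) = 0 - (-2)*(-4 - 2) = 0 - (-2)*(-6) = 0 - 1*12 = 0 - 12 = -12)
(-10184 - l(26, -29)) - 1*(-49130) = (-10184 - 1*(-12)) - 1*(-49130) = (-10184 + 12) + 49130 = -10172 + 49130 = 38958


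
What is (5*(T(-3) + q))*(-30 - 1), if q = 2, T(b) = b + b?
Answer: 620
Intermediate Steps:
T(b) = 2*b
(5*(T(-3) + q))*(-30 - 1) = (5*(2*(-3) + 2))*(-30 - 1) = (5*(-6 + 2))*(-31) = (5*(-4))*(-31) = -20*(-31) = 620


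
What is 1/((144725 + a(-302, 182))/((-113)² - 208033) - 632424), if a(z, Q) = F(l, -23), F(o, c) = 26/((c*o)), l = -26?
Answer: -1122768/710066261801 ≈ -1.5812e-6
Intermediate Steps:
F(o, c) = 26/(c*o) (F(o, c) = 26*(1/(c*o)) = 26/(c*o))
a(z, Q) = 1/23 (a(z, Q) = 26/(-23*(-26)) = 26*(-1/23)*(-1/26) = 1/23)
1/((144725 + a(-302, 182))/((-113)² - 208033) - 632424) = 1/((144725 + 1/23)/((-113)² - 208033) - 632424) = 1/(3328676/(23*(12769 - 208033)) - 632424) = 1/((3328676/23)/(-195264) - 632424) = 1/((3328676/23)*(-1/195264) - 632424) = 1/(-832169/1122768 - 632424) = 1/(-710066261801/1122768) = -1122768/710066261801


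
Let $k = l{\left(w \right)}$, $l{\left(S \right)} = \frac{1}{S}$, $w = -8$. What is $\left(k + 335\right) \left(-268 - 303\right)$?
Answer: $- \frac{1529709}{8} \approx -1.9121 \cdot 10^{5}$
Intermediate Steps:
$k = - \frac{1}{8}$ ($k = \frac{1}{-8} = - \frac{1}{8} \approx -0.125$)
$\left(k + 335\right) \left(-268 - 303\right) = \left(- \frac{1}{8} + 335\right) \left(-268 - 303\right) = \frac{2679}{8} \left(-571\right) = - \frac{1529709}{8}$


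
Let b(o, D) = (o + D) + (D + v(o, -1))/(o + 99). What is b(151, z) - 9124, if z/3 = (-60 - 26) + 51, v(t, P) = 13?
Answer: -1134796/125 ≈ -9078.4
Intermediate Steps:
z = -105 (z = 3*((-60 - 26) + 51) = 3*(-86 + 51) = 3*(-35) = -105)
b(o, D) = D + o + (13 + D)/(99 + o) (b(o, D) = (o + D) + (D + 13)/(o + 99) = (D + o) + (13 + D)/(99 + o) = D + o + (13 + D)/(99 + o))
b(151, z) - 9124 = (13 + 151² + 99*151 + 100*(-105) - 105*151)/(99 + 151) - 9124 = (13 + 22801 + 14949 - 10500 - 15855)/250 - 9124 = (1/250)*11408 - 9124 = 5704/125 - 9124 = -1134796/125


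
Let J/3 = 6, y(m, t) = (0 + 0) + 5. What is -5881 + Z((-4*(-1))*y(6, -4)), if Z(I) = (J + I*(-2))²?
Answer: -5397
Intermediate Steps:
y(m, t) = 5 (y(m, t) = 0 + 5 = 5)
J = 18 (J = 3*6 = 18)
Z(I) = (18 - 2*I)² (Z(I) = (18 + I*(-2))² = (18 - 2*I)²)
-5881 + Z((-4*(-1))*y(6, -4)) = -5881 + 4*(-9 - 4*(-1)*5)² = -5881 + 4*(-9 + 4*5)² = -5881 + 4*(-9 + 20)² = -5881 + 4*11² = -5881 + 4*121 = -5881 + 484 = -5397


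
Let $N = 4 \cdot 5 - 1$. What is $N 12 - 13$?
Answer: $215$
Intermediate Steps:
$N = 19$ ($N = 20 - 1 = 19$)
$N 12 - 13 = 19 \cdot 12 - 13 = 228 - 13 = 215$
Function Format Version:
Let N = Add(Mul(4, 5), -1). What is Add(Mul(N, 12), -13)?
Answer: 215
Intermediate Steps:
N = 19 (N = Add(20, -1) = 19)
Add(Mul(N, 12), -13) = Add(Mul(19, 12), -13) = Add(228, -13) = 215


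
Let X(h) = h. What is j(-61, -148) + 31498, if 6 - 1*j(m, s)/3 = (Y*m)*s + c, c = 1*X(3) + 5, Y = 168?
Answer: -4518620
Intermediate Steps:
c = 8 (c = 1*3 + 5 = 3 + 5 = 8)
j(m, s) = -6 - 504*m*s (j(m, s) = 18 - 3*((168*m)*s + 8) = 18 - 3*(168*m*s + 8) = 18 - 3*(8 + 168*m*s) = 18 + (-24 - 504*m*s) = -6 - 504*m*s)
j(-61, -148) + 31498 = (-6 - 504*(-61)*(-148)) + 31498 = (-6 - 4550112) + 31498 = -4550118 + 31498 = -4518620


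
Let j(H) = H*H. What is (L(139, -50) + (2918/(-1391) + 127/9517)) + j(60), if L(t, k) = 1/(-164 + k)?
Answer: 95259346781/26476294 ≈ 3597.9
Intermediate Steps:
j(H) = H**2
(L(139, -50) + (2918/(-1391) + 127/9517)) + j(60) = (1/(-164 - 50) + (2918/(-1391) + 127/9517)) + 60**2 = (1/(-214) + (2918*(-1/1391) + 127*(1/9517))) + 3600 = (-1/214 + (-2918/1391 + 127/9517)) + 3600 = (-1/214 - 27593949/13238147) + 3600 = -55311619/26476294 + 3600 = 95259346781/26476294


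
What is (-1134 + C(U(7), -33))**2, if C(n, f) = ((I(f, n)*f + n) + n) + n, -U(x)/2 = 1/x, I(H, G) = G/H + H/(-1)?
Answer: 242393761/49 ≈ 4.9468e+6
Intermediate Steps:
I(H, G) = -H + G/H (I(H, G) = G/H + H*(-1) = G/H - H = -H + G/H)
U(x) = -2/x
C(n, f) = 3*n + f*(-f + n/f) (C(n, f) = (((-f + n/f)*f + n) + n) + n = ((f*(-f + n/f) + n) + n) + n = ((n + f*(-f + n/f)) + n) + n = (2*n + f*(-f + n/f)) + n = 3*n + f*(-f + n/f))
(-1134 + C(U(7), -33))**2 = (-1134 + (-1*(-33)**2 + 4*(-2/7)))**2 = (-1134 + (-1*1089 + 4*(-2*1/7)))**2 = (-1134 + (-1089 + 4*(-2/7)))**2 = (-1134 + (-1089 - 8/7))**2 = (-1134 - 7631/7)**2 = (-15569/7)**2 = 242393761/49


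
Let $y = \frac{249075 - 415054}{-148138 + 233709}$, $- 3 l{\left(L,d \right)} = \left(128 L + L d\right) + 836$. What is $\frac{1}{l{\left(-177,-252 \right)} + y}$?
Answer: $- \frac{256713}{1950147601} \approx -0.00013164$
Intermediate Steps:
$l{\left(L,d \right)} = - \frac{836}{3} - \frac{128 L}{3} - \frac{L d}{3}$ ($l{\left(L,d \right)} = - \frac{\left(128 L + L d\right) + 836}{3} = - \frac{836 + 128 L + L d}{3} = - \frac{836}{3} - \frac{128 L}{3} - \frac{L d}{3}$)
$y = - \frac{165979}{85571} \approx -1.9397$
$\frac{1}{l{\left(-177,-252 \right)} + y} = \frac{1}{\left(- \frac{836}{3} - -7552 - \left(-59\right) \left(-252\right)\right) - \frac{165979}{85571}} = \frac{1}{\left(- \frac{836}{3} + 7552 - 14868\right) - \frac{165979}{85571}} = \frac{1}{- \frac{22784}{3} - \frac{165979}{85571}} = \frac{1}{- \frac{1950147601}{256713}} = - \frac{256713}{1950147601}$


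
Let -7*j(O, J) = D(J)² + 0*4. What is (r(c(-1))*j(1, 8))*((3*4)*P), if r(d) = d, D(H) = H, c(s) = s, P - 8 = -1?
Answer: 768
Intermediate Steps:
P = 7 (P = 8 - 1 = 7)
j(O, J) = -J²/7 (j(O, J) = -(J² + 0*4)/7 = -(J² + 0)/7 = -J²/7)
(r(c(-1))*j(1, 8))*((3*4)*P) = (-(-1)*8²/7)*((3*4)*7) = (-(-1)*64/7)*(12*7) = -1*(-64/7)*84 = (64/7)*84 = 768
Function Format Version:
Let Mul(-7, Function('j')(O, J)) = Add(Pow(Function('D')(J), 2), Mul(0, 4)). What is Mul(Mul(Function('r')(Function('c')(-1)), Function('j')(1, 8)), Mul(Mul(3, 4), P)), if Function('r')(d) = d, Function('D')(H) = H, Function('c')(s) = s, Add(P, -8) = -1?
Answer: 768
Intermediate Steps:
P = 7 (P = Add(8, -1) = 7)
Function('j')(O, J) = Mul(Rational(-1, 7), Pow(J, 2)) (Function('j')(O, J) = Mul(Rational(-1, 7), Add(Pow(J, 2), Mul(0, 4))) = Mul(Rational(-1, 7), Add(Pow(J, 2), 0)) = Mul(Rational(-1, 7), Pow(J, 2)))
Mul(Mul(Function('r')(Function('c')(-1)), Function('j')(1, 8)), Mul(Mul(3, 4), P)) = Mul(Mul(-1, Mul(Rational(-1, 7), Pow(8, 2))), Mul(Mul(3, 4), 7)) = Mul(Mul(-1, Mul(Rational(-1, 7), 64)), Mul(12, 7)) = Mul(Mul(-1, Rational(-64, 7)), 84) = Mul(Rational(64, 7), 84) = 768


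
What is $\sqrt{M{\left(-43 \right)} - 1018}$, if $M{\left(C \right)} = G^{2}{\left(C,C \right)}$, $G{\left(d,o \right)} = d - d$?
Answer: $i \sqrt{1018} \approx 31.906 i$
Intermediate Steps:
$G{\left(d,o \right)} = 0$
$M{\left(C \right)} = 0$ ($M{\left(C \right)} = 0^{2} = 0$)
$\sqrt{M{\left(-43 \right)} - 1018} = \sqrt{0 - 1018} = \sqrt{-1018} = i \sqrt{1018}$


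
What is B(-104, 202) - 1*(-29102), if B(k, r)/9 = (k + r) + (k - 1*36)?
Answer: 28724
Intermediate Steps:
B(k, r) = -324 + 9*r + 18*k (B(k, r) = 9*((k + r) + (k - 1*36)) = 9*((k + r) + (k - 36)) = 9*((k + r) + (-36 + k)) = 9*(-36 + r + 2*k) = -324 + 9*r + 18*k)
B(-104, 202) - 1*(-29102) = (-324 + 9*202 + 18*(-104)) - 1*(-29102) = (-324 + 1818 - 1872) + 29102 = -378 + 29102 = 28724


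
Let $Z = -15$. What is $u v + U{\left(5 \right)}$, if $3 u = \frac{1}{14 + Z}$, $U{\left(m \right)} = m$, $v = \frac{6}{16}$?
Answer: $\frac{39}{8} \approx 4.875$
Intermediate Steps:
$v = \frac{3}{8}$ ($v = 6 \cdot \frac{1}{16} = \frac{3}{8} \approx 0.375$)
$u = - \frac{1}{3}$ ($u = \frac{1}{3 \left(14 - 15\right)} = \frac{1}{3 \left(-1\right)} = \frac{1}{3} \left(-1\right) = - \frac{1}{3} \approx -0.33333$)
$u v + U{\left(5 \right)} = \left(- \frac{1}{3}\right) \frac{3}{8} + 5 = - \frac{1}{8} + 5 = \frac{39}{8}$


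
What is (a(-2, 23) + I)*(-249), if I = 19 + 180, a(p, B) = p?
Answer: -49053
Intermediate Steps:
I = 199
(a(-2, 23) + I)*(-249) = (-2 + 199)*(-249) = 197*(-249) = -49053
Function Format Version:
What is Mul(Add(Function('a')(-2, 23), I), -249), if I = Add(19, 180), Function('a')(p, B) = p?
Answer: -49053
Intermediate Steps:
I = 199
Mul(Add(Function('a')(-2, 23), I), -249) = Mul(Add(-2, 199), -249) = Mul(197, -249) = -49053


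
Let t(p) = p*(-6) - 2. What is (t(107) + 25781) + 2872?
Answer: 28009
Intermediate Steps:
t(p) = -2 - 6*p (t(p) = -6*p - 2 = -2 - 6*p)
(t(107) + 25781) + 2872 = ((-2 - 6*107) + 25781) + 2872 = ((-2 - 642) + 25781) + 2872 = (-644 + 25781) + 2872 = 25137 + 2872 = 28009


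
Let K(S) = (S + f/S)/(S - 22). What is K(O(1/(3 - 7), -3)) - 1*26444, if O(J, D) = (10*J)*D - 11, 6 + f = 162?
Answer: -9439835/357 ≈ -26442.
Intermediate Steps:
f = 156 (f = -6 + 162 = 156)
O(J, D) = -11 + 10*D*J (O(J, D) = 10*D*J - 11 = -11 + 10*D*J)
K(S) = (S + 156/S)/(-22 + S) (K(S) = (S + 156/S)/(S - 22) = (S + 156/S)/(-22 + S))
K(O(1/(3 - 7), -3)) - 1*26444 = (156 + (-11 + 10*(-3)/(3 - 7))**2)/((-11 + 10*(-3)/(3 - 7))*(-22 + (-11 + 10*(-3)/(3 - 7)))) - 1*26444 = (156 + (-11 + 10*(-3)/(-4))**2)/((-11 + 10*(-3)/(-4))*(-22 + (-11 + 10*(-3)/(-4)))) - 26444 = (156 + (-11 + 10*(-3)*(-1/4))**2)/((-11 + 10*(-3)*(-1/4))*(-22 + (-11 + 10*(-3)*(-1/4)))) - 26444 = (156 + (-11 + 15/2)**2)/((-11 + 15/2)*(-22 + (-11 + 15/2))) - 26444 = (156 + (-7/2)**2)/((-7/2)*(-22 - 7/2)) - 26444 = -2*(156 + 49/4)/(7*(-51/2)) - 26444 = -2/7*(-2/51)*673/4 - 26444 = 673/357 - 26444 = -9439835/357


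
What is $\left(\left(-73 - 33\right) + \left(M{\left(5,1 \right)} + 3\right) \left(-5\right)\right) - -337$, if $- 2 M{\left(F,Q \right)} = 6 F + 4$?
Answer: $301$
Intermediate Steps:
$M{\left(F,Q \right)} = -2 - 3 F$ ($M{\left(F,Q \right)} = - \frac{6 F + 4}{2} = - \frac{4 + 6 F}{2} = -2 - 3 F$)
$\left(\left(-73 - 33\right) + \left(M{\left(5,1 \right)} + 3\right) \left(-5\right)\right) - -337 = \left(\left(-73 - 33\right) + \left(\left(-2 - 15\right) + 3\right) \left(-5\right)\right) - -337 = \left(\left(-73 - 33\right) + \left(\left(-2 - 15\right) + 3\right) \left(-5\right)\right) + 337 = \left(\left(-73 - 33\right) + \left(-17 + 3\right) \left(-5\right)\right) + 337 = \left(-106 - -70\right) + 337 = \left(-106 + 70\right) + 337 = -36 + 337 = 301$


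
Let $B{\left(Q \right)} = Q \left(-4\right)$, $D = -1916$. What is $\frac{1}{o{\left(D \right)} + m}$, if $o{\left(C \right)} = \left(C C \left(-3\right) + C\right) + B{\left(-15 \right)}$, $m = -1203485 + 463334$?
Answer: $- \frac{1}{11755175} \approx -8.5069 \cdot 10^{-8}$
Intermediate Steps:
$m = -740151$
$B{\left(Q \right)} = - 4 Q$
$o{\left(C \right)} = 60 + C - 3 C^{2}$ ($o{\left(C \right)} = \left(C C \left(-3\right) + C\right) - -60 = \left(C^{2} \left(-3\right) + C\right) + 60 = \left(- 3 C^{2} + C\right) + 60 = \left(C - 3 C^{2}\right) + 60 = 60 + C - 3 C^{2}$)
$\frac{1}{o{\left(D \right)} + m} = \frac{1}{\left(60 - 1916 - 3 \left(-1916\right)^{2}\right) - 740151} = \frac{1}{\left(60 - 1916 - 11013168\right) - 740151} = \frac{1}{-11015024 - 740151} = \frac{1}{-11755175} = - \frac{1}{11755175}$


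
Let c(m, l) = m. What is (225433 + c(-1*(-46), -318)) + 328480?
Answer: 553959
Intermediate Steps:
(225433 + c(-1*(-46), -318)) + 328480 = (225433 - 1*(-46)) + 328480 = (225433 + 46) + 328480 = 225479 + 328480 = 553959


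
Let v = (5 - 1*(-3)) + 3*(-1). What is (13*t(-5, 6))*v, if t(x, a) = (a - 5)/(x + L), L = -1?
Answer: -65/6 ≈ -10.833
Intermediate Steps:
v = 5 (v = (5 + 3) - 3 = 8 - 3 = 5)
t(x, a) = (-5 + a)/(-1 + x) (t(x, a) = (a - 5)/(x - 1) = (-5 + a)/(-1 + x))
(13*t(-5, 6))*v = (13*((-5 + 6)/(-1 - 5)))*5 = (13*(1/(-6)))*5 = (13*(-1/6*1))*5 = (13*(-1/6))*5 = -13/6*5 = -65/6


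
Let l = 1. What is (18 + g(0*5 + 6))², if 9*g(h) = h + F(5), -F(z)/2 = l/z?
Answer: 702244/2025 ≈ 346.79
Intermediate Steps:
F(z) = -2/z
g(h) = -2/45 + h/9 (g(h) = (h - 2/5)/9 = (h - 2*⅕)/9 = (h - ⅖)/9 = (-⅖ + h)/9 = -2/45 + h/9)
(18 + g(0*5 + 6))² = (18 + (-2/45 + (0*5 + 6)/9))² = (18 + (-2/45 + (0 + 6)/9))² = (18 + (-2/45 + (⅑)*6))² = (18 + (-2/45 + ⅔))² = (18 + 28/45)² = (838/45)² = 702244/2025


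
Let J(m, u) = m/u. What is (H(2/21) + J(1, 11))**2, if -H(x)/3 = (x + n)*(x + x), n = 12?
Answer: 121638841/2614689 ≈ 46.521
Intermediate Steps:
H(x) = -6*x*(12 + x) (H(x) = -3*(x + 12)*(x + x) = -3*(12 + x)*2*x = -6*x*(12 + x))
(H(2/21) + J(1, 11))**2 = (-6*2/21*(12 + 2/21) + 1/11)**2 = (-6*2/21*254/21 + 1/11)**2 = (-1016/147 + 1/11)**2 = (-11029/1617)**2 = 121638841/2614689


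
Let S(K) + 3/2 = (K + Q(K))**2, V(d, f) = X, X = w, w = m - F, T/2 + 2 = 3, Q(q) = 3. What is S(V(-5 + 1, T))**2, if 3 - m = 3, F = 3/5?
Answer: 45369/2500 ≈ 18.148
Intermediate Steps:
F = 3/5 (F = 3*(1/5) = 3/5 ≈ 0.60000)
m = 0 (m = 3 - 1*3 = 3 - 3 = 0)
T = 2 (T = -4 + 2*3 = -4 + 6 = 2)
w = -3/5 (w = 0 - 1*3/5 = 0 - 3/5 = -3/5 ≈ -0.60000)
X = -3/5 ≈ -0.60000
V(d, f) = -3/5
S(K) = -3/2 + (3 + K)**2 (S(K) = -3/2 + (K + 3)**2 = -3/2 + (3 + K)**2)
S(V(-5 + 1, T))**2 = (-3/2 + (3 - 3/5)**2)**2 = (-3/2 + (12/5)**2)**2 = (-3/2 + 144/25)**2 = (213/50)**2 = 45369/2500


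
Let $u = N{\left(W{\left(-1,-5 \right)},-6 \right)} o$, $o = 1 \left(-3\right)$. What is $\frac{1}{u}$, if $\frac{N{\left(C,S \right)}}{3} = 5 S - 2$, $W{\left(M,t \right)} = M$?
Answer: $\frac{1}{288} \approx 0.0034722$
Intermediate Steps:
$o = -3$
$N{\left(C,S \right)} = -6 + 15 S$ ($N{\left(C,S \right)} = 3 \left(5 S - 2\right) = 3 \left(-2 + 5 S\right) = -6 + 15 S$)
$u = 288$ ($u = \left(-6 + 15 \left(-6\right)\right) \left(-3\right) = \left(-6 - 90\right) \left(-3\right) = \left(-96\right) \left(-3\right) = 288$)
$\frac{1}{u} = \frac{1}{288}$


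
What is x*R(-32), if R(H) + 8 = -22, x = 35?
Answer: -1050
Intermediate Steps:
R(H) = -30 (R(H) = -8 - 22 = -30)
x*R(-32) = 35*(-30) = -1050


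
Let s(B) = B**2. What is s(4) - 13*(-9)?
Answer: 133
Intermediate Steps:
s(4) - 13*(-9) = 4**2 - 13*(-9) = 16 + 117 = 133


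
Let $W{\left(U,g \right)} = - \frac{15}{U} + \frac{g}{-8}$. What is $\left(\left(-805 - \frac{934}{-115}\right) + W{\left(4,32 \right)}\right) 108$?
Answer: $- \frac{9993483}{115} \approx -86900.0$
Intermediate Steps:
$W{\left(U,g \right)} = - \frac{15}{U} - \frac{g}{8}$ ($W{\left(U,g \right)} = - \frac{15}{U} + g \left(- \frac{1}{8}\right) = - \frac{15}{U} - \frac{g}{8}$)
$\left(\left(-805 - \frac{934}{-115}\right) + W{\left(4,32 \right)}\right) 108 = \left(\left(-805 - \frac{934}{-115}\right) - \left(4 + \frac{15}{4}\right)\right) 108 = \left(\left(-805 - - \frac{934}{115}\right) - \frac{31}{4}\right) 108 = \left(\left(-805 + \frac{934}{115}\right) - \frac{31}{4}\right) 108 = \left(- \frac{91641}{115} - \frac{31}{4}\right) 108 = \left(- \frac{370129}{460}\right) 108 = - \frac{9993483}{115}$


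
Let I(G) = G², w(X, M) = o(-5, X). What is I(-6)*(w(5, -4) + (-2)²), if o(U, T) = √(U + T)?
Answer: 144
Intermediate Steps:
o(U, T) = √(T + U)
w(X, M) = √(-5 + X) (w(X, M) = √(X - 5) = √(-5 + X))
I(-6)*(w(5, -4) + (-2)²) = (-6)²*(√(-5 + 5) + (-2)²) = 36*(√0 + 4) = 36*(0 + 4) = 36*4 = 144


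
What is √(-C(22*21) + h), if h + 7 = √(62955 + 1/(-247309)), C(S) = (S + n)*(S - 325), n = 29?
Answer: √(-4114594996392794 + 247309*√3850437434689046)/247309 ≈ 258.89*I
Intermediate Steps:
C(S) = (-325 + S)*(29 + S) (C(S) = (S + 29)*(S - 325) = (29 + S)*(-325 + S) = (-325 + S)*(29 + S))
h = -7 + √3850437434689046/247309 (h = -7 + √(62955 + 1/(-247309)) = -7 + √(62955 - 1/247309) = -7 + √(15569338094/247309) = -7 + √3850437434689046/247309 ≈ 243.91)
√(-C(22*21) + h) = √(-(-9425 + (22*21)² - 6512*21) + (-7 + √3850437434689046/247309)) = √(-(-9425 + 462² - 296*462) + (-7 + √3850437434689046/247309)) = √(-(-9425 + 213444 - 136752) + (-7 + √3850437434689046/247309)) = √(-1*67267 + (-7 + √3850437434689046/247309)) = √(-67267 + (-7 + √3850437434689046/247309)) = √(-67274 + √3850437434689046/247309)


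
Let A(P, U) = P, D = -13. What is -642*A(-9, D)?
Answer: 5778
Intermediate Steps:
-642*A(-9, D) = -642*(-9) = 5778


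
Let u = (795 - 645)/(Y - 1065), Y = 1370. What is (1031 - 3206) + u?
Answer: -132645/61 ≈ -2174.5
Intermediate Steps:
u = 30/61 (u = (795 - 645)/(1370 - 1065) = 150/305 = 150*(1/305) = 30/61 ≈ 0.49180)
(1031 - 3206) + u = (1031 - 3206) + 30/61 = -2175 + 30/61 = -132645/61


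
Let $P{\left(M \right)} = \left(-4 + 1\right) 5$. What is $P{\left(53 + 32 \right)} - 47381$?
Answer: $-47396$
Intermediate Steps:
$P{\left(M \right)} = -15$ ($P{\left(M \right)} = \left(-3\right) 5 = -15$)
$P{\left(53 + 32 \right)} - 47381 = -15 - 47381 = -47396$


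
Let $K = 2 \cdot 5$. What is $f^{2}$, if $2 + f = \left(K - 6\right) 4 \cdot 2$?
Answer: $900$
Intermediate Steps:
$K = 10$
$f = 30$ ($f = -2 + \left(10 - 6\right) 4 \cdot 2 = -2 + 4 \cdot 8 = -2 + 32 = 30$)
$f^{2} = 30^{2} = 900$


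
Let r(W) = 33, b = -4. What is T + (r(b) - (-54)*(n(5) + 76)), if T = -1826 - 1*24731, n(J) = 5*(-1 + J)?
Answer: -21340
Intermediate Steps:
n(J) = -5 + 5*J
T = -26557 (T = -1826 - 24731 = -26557)
T + (r(b) - (-54)*(n(5) + 76)) = -26557 + (33 - (-54)*((-5 + 5*5) + 76)) = -26557 + (33 - (-54)*((-5 + 25) + 76)) = -26557 + (33 - (-54)*(20 + 76)) = -26557 + (33 - (-54)*96) = -26557 + (33 - 1*(-5184)) = -26557 + (33 + 5184) = -26557 + 5217 = -21340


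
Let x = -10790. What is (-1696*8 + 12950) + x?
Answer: -11408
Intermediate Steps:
(-1696*8 + 12950) + x = (-1696*8 + 12950) - 10790 = (-13568 + 12950) - 10790 = -618 - 10790 = -11408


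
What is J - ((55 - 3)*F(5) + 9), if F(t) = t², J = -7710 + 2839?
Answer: -6180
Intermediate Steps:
J = -4871
J - ((55 - 3)*F(5) + 9) = -4871 - ((55 - 3)*5² + 9) = -4871 - (52*25 + 9) = -4871 - (1300 + 9) = -4871 - 1*1309 = -4871 - 1309 = -6180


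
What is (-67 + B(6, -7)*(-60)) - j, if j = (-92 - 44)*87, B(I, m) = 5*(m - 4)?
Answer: 15065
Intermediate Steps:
B(I, m) = -20 + 5*m (B(I, m) = 5*(-4 + m) = -20 + 5*m)
j = -11832 (j = -136*87 = -11832)
(-67 + B(6, -7)*(-60)) - j = (-67 + (-20 + 5*(-7))*(-60)) - 1*(-11832) = (-67 + (-20 - 35)*(-60)) + 11832 = (-67 - 55*(-60)) + 11832 = (-67 + 3300) + 11832 = 3233 + 11832 = 15065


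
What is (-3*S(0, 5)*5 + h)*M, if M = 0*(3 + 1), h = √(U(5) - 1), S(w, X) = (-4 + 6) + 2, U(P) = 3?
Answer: 0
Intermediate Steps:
S(w, X) = 4 (S(w, X) = 2 + 2 = 4)
h = √2 (h = √(3 - 1) = √2 ≈ 1.4142)
M = 0 (M = 0*4 = 0)
(-3*S(0, 5)*5 + h)*M = (-3*4*5 + √2)*0 = (-12*5 + √2)*0 = (-60 + √2)*0 = 0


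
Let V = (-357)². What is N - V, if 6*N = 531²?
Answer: -160911/2 ≈ -80456.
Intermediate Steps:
N = 93987/2 (N = (⅙)*531² = (⅙)*281961 = 93987/2 ≈ 46994.)
V = 127449
N - V = 93987/2 - 1*127449 = 93987/2 - 127449 = -160911/2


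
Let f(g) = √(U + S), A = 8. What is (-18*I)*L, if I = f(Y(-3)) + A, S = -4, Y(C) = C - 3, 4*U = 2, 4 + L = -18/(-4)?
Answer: -72 - 9*I*√14/2 ≈ -72.0 - 16.837*I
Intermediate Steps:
L = ½ (L = -4 - 18/(-4) = -4 - 18*(-¼) = -4 + 9/2 = ½ ≈ 0.50000)
U = ½ (U = (¼)*2 = ½ ≈ 0.50000)
Y(C) = -3 + C
f(g) = I*√14/2 (f(g) = √(½ - 4) = √(-7/2) = I*√14/2)
I = 8 + I*√14/2 (I = I*√14/2 + 8 = 8 + I*√14/2 ≈ 8.0 + 1.8708*I)
(-18*I)*L = -18*(8 + I*√14/2)*(½) = (-144 - 9*I*√14)*(½) = -72 - 9*I*√14/2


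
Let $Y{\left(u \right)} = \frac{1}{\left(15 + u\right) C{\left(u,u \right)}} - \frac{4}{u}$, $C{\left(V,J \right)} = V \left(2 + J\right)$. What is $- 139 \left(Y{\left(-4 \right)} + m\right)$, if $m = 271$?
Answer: $- \frac{3327243}{88} \approx -37810.0$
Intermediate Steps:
$Y{\left(u \right)} = - \frac{4}{u} + \frac{1}{u \left(2 + u\right) \left(15 + u\right)}$ ($Y{\left(u \right)} = \frac{1}{\left(15 + u\right) u \left(2 + u\right)} - \frac{4}{u} = \frac{\frac{1}{u} \frac{1}{2 + u}}{15 + u} - \frac{4}{u} = \frac{1}{u \left(2 + u\right) \left(15 + u\right)} - \frac{4}{u} = - \frac{4}{u} + \frac{1}{u \left(2 + u\right) \left(15 + u\right)}$)
$- 139 \left(Y{\left(-4 \right)} + m\right) = - 139 \left(\frac{-119 - -240 + 4 \left(-4\right) \left(-2 - -4\right)}{\left(-4\right) \left(2 - 4\right) \left(15 - 4\right)} + 271\right) = - 139 \left(- \frac{-119 + 240 + 4 \left(-4\right) \left(-2 + 4\right)}{4 \left(-2\right) 11} + 271\right) = - 139 \left(\left(- \frac{1}{4}\right) \left(- \frac{1}{2}\right) \frac{1}{11} \left(-119 + 240 + 4 \left(-4\right) 2\right) + 271\right) = - 139 \left(\left(- \frac{1}{4}\right) \left(- \frac{1}{2}\right) \frac{1}{11} \left(-119 + 240 - 32\right) + 271\right) = - 139 \left(\left(- \frac{1}{4}\right) \left(- \frac{1}{2}\right) \frac{1}{11} \cdot 89 + 271\right) = - 139 \left(\frac{89}{88} + 271\right) = \left(-139\right) \frac{23937}{88} = - \frac{3327243}{88}$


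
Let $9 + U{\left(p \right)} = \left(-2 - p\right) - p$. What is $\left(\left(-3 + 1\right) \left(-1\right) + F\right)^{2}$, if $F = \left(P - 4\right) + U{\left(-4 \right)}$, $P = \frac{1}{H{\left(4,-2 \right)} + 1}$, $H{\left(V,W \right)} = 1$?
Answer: $\frac{81}{4} \approx 20.25$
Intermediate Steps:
$P = \frac{1}{2}$ ($P = \frac{1}{1 + 1} = \frac{1}{2} \approx 0.5$)
$U{\left(p \right)} = -11 - 2 p$ ($U{\left(p \right)} = -9 - \left(2 + 2 p\right) = -11 - 2 p$)
$F = - \frac{13}{2}$ ($F = \left(\frac{1}{2} - 4\right) - 3 = - \frac{7}{2} + \left(-11 + 8\right) = - \frac{7}{2} - 3 = - \frac{13}{2} \approx -6.5$)
$\left(\left(-3 + 1\right) \left(-1\right) + F\right)^{2} = \left(\left(-3 + 1\right) \left(-1\right) - \frac{13}{2}\right)^{2} = \left(\left(-2\right) \left(-1\right) - \frac{13}{2}\right)^{2} = \left(2 - \frac{13}{2}\right)^{2} = \left(- \frac{9}{2}\right)^{2} = \frac{81}{4}$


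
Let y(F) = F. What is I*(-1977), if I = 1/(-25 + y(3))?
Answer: 1977/22 ≈ 89.864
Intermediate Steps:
I = -1/22 (I = 1/(-25 + 3) = 1/(-22) = -1/22 ≈ -0.045455)
I*(-1977) = -1/22*(-1977) = 1977/22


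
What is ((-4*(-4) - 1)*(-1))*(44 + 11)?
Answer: -825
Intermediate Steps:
((-4*(-4) - 1)*(-1))*(44 + 11) = ((16 - 1)*(-1))*55 = (15*(-1))*55 = -15*55 = -825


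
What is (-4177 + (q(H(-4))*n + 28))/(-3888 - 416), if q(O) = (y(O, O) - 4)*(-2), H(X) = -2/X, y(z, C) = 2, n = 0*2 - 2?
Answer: 4157/4304 ≈ 0.96585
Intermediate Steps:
n = -2 (n = 0 - 2 = -2)
q(O) = 4 (q(O) = (2 - 4)*(-2) = -2*(-2) = 4)
(-4177 + (q(H(-4))*n + 28))/(-3888 - 416) = (-4177 + (4*(-2) + 28))/(-3888 - 416) = (-4177 + (-8 + 28))/(-4304) = (-4177 + 20)*(-1/4304) = -4157*(-1/4304) = 4157/4304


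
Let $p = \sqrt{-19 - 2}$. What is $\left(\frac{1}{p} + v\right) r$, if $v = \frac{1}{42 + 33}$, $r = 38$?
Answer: $\frac{38}{75} - \frac{38 i \sqrt{21}}{21} \approx 0.50667 - 8.2923 i$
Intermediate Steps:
$p = i \sqrt{21}$ ($p = \sqrt{-21} = i \sqrt{21} \approx 4.5826 i$)
$v = \frac{1}{75} \approx 0.013333$
$\left(\frac{1}{p} + v\right) r = \left(\frac{1}{i \sqrt{21}} + \frac{1}{75}\right) 38 = \left(- \frac{i \sqrt{21}}{21} + \frac{1}{75}\right) 38 = \left(\frac{1}{75} - \frac{i \sqrt{21}}{21}\right) 38 = \frac{38}{75} - \frac{38 i \sqrt{21}}{21}$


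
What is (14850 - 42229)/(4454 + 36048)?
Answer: -2489/3682 ≈ -0.67599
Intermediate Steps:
(14850 - 42229)/(4454 + 36048) = -27379/40502 = -27379*1/40502 = -2489/3682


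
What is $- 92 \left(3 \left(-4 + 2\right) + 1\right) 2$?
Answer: $920$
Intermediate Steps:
$- 92 \left(3 \left(-4 + 2\right) + 1\right) 2 = - 92 \left(3 \left(-2\right) + 1\right) 2 = - 92 \left(-6 + 1\right) 2 = - 92 \left(\left(-5\right) 2\right) = \left(-92\right) \left(-10\right) = 920$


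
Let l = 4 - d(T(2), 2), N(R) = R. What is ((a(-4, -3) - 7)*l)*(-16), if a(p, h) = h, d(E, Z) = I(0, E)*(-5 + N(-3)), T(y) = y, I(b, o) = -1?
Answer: -640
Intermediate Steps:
d(E, Z) = 8 (d(E, Z) = -(-5 - 3) = -1*(-8) = 8)
l = -4 (l = 4 - 1*8 = 4 - 8 = -4)
((a(-4, -3) - 7)*l)*(-16) = ((-3 - 7)*(-4))*(-16) = -10*(-4)*(-16) = 40*(-16) = -640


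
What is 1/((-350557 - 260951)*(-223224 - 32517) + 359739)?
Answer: 1/156388027167 ≈ 6.3944e-12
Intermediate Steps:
1/((-350557 - 260951)*(-223224 - 32517) + 359739) = 1/(-611508*(-255741) + 359739) = 1/(156387667428 + 359739) = 1/156388027167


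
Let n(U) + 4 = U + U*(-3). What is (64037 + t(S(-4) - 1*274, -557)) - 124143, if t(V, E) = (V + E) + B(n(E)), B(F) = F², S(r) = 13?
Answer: 1171176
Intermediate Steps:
n(U) = -4 - 2*U (n(U) = -4 + (U + U*(-3)) = -4 + (U - 3*U) = -4 - 2*U)
t(V, E) = E + V + (-4 - 2*E)² (t(V, E) = (V + E) + (-4 - 2*E)² = (E + V) + (-4 - 2*E)² = E + V + (-4 - 2*E)²)
(64037 + t(S(-4) - 1*274, -557)) - 124143 = (64037 + (-557 + (13 - 1*274) + 4*(2 - 557)²)) - 124143 = (64037 + (-557 + (13 - 274) + 4*(-555)²)) - 124143 = (64037 + (-557 - 261 + 4*308025)) - 124143 = (64037 + (-557 - 261 + 1232100)) - 124143 = (64037 + 1231282) - 124143 = 1295319 - 124143 = 1171176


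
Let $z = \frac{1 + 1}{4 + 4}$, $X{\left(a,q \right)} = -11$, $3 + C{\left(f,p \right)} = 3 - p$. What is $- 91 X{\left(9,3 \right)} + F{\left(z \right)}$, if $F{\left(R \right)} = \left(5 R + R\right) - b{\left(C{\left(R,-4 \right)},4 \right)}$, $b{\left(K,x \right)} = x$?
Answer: $\frac{1997}{2} \approx 998.5$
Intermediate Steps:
$C{\left(f,p \right)} = - p$ ($C{\left(f,p \right)} = -3 - \left(-3 + p\right) = - p$)
$z = \frac{1}{4}$ ($z = \frac{2}{8} = 2 \cdot \frac{1}{8} = \frac{1}{4} \approx 0.25$)
$F{\left(R \right)} = -4 + 6 R$ ($F{\left(R \right)} = \left(5 R + R\right) - 4 = 6 R - 4 = -4 + 6 R$)
$- 91 X{\left(9,3 \right)} + F{\left(z \right)} = \left(-91\right) \left(-11\right) + \left(-4 + 6 \cdot \frac{1}{4}\right) = 1001 + \left(-4 + \frac{3}{2}\right) = 1001 - \frac{5}{2} = \frac{1997}{2}$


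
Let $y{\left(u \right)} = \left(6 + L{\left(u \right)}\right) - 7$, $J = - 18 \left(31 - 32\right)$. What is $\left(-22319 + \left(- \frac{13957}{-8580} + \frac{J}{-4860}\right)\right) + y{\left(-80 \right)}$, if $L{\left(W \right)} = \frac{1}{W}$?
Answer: $- \frac{6893704153}{308880} \approx -22318.0$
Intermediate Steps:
$J = 18$ ($J = \left(-18\right) \left(-1\right) = 18$)
$y{\left(u \right)} = -1 + \frac{1}{u}$ ($y{\left(u \right)} = \left(6 + \frac{1}{u}\right) - 7 = -1 + \frac{1}{u}$)
$\left(-22319 + \left(- \frac{13957}{-8580} + \frac{J}{-4860}\right)\right) + y{\left(-80 \right)} = \left(-22319 + \left(- \frac{13957}{-8580} + \frac{18}{-4860}\right)\right) + \frac{1 - -80}{-80} = \left(-22319 + \left(\left(-13957\right) \left(- \frac{1}{8580}\right) + 18 \left(- \frac{1}{4860}\right)\right)\right) - \frac{1 + 80}{80} = \left(-22319 + \left(\frac{13957}{8580} - \frac{1}{270}\right)\right) - \frac{81}{80} = \left(-22319 + \frac{125327}{77220}\right) - \frac{81}{80} = - \frac{1723347853}{77220} - \frac{81}{80} = - \frac{6893704153}{308880}$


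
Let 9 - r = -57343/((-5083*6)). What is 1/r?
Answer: 2346/16703 ≈ 0.14045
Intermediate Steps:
r = 16703/2346 (r = 9 - (-57343)/((-5083*6)) = 9 - (-57343)/(-30498) = 9 - (-57343)*(-1)/30498 = 9 - 1*4411/2346 = 9 - 4411/2346 = 16703/2346 ≈ 7.1198)
1/r = 1/(16703/2346) = 2346/16703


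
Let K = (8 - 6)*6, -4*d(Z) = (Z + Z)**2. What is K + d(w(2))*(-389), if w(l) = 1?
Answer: 401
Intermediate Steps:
d(Z) = -Z**2 (d(Z) = -(Z + Z)**2/4 = -4*Z**2/4 = -Z**2)
K = 12 (K = 2*6 = 12)
K + d(w(2))*(-389) = 12 - 1*1**2*(-389) = 12 - 1*1*(-389) = 12 - 1*(-389) = 12 + 389 = 401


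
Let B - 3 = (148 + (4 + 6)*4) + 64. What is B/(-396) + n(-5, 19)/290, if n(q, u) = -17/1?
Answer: -13447/19140 ≈ -0.70256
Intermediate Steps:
n(q, u) = -17 (n(q, u) = -17*1 = -17)
B = 255 (B = 3 + ((148 + (4 + 6)*4) + 64) = 3 + ((148 + 10*4) + 64) = 3 + ((148 + 40) + 64) = 3 + (188 + 64) = 3 + 252 = 255)
B/(-396) + n(-5, 19)/290 = 255/(-396) - 17/290 = 255*(-1/396) - 17*1/290 = -85/132 - 17/290 = -13447/19140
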